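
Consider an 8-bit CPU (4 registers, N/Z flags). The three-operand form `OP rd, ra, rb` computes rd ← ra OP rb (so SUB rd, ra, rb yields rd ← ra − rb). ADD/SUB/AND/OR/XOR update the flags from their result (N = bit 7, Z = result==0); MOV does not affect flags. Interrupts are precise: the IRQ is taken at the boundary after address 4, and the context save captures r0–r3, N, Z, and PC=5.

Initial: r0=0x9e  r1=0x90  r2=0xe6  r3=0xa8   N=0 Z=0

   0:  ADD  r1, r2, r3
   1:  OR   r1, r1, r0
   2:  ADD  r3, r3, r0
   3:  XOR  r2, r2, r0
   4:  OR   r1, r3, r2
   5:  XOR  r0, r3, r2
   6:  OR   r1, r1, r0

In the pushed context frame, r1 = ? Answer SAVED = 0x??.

SAVED = 0x7e

after  0: r0=0x9e r1=0x8e r2=0xe6 r3=0xa8  N=1 Z=0
after  1: r0=0x9e r1=0x9e r2=0xe6 r3=0xa8  N=1 Z=0
after  2: r0=0x9e r1=0x9e r2=0xe6 r3=0x46  N=0 Z=0
after  3: r0=0x9e r1=0x9e r2=0x78 r3=0x46  N=0 Z=0
after  4: r0=0x9e r1=0x7e r2=0x78 r3=0x46  N=0 Z=0
-- IRQ taken; context saved, return-PC = 5 --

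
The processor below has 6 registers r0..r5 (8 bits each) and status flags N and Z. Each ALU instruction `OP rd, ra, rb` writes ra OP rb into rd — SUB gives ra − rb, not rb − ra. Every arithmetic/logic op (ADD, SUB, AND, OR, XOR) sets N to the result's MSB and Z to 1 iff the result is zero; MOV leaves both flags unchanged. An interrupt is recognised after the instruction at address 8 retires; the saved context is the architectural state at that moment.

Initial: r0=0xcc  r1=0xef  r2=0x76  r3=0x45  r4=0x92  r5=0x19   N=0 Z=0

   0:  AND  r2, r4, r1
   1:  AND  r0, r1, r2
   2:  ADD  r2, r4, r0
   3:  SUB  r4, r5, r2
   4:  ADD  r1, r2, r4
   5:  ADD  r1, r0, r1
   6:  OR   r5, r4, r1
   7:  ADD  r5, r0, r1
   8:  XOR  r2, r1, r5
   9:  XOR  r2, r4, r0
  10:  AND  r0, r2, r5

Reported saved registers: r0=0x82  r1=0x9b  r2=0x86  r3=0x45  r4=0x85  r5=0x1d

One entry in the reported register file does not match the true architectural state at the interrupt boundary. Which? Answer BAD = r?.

BAD = r4

after  0: r0=0xcc r1=0xef r2=0x82 r3=0x45 r4=0x92 r5=0x19  N=1 Z=0
after  1: r0=0x82 r1=0xef r2=0x82 r3=0x45 r4=0x92 r5=0x19  N=1 Z=0
after  2: r0=0x82 r1=0xef r2=0x14 r3=0x45 r4=0x92 r5=0x19  N=0 Z=0
after  3: r0=0x82 r1=0xef r2=0x14 r3=0x45 r4=0x05 r5=0x19  N=0 Z=0
after  4: r0=0x82 r1=0x19 r2=0x14 r3=0x45 r4=0x05 r5=0x19  N=0 Z=0
after  5: r0=0x82 r1=0x9b r2=0x14 r3=0x45 r4=0x05 r5=0x19  N=1 Z=0
after  6: r0=0x82 r1=0x9b r2=0x14 r3=0x45 r4=0x05 r5=0x9f  N=1 Z=0
after  7: r0=0x82 r1=0x9b r2=0x14 r3=0x45 r4=0x05 r5=0x1d  N=0 Z=0
after  8: r0=0x82 r1=0x9b r2=0x86 r3=0x45 r4=0x05 r5=0x1d  N=1 Z=0
-- IRQ taken; context saved, return-PC = 9 --
mismatch: r4: reported 0x85 vs actual 0x05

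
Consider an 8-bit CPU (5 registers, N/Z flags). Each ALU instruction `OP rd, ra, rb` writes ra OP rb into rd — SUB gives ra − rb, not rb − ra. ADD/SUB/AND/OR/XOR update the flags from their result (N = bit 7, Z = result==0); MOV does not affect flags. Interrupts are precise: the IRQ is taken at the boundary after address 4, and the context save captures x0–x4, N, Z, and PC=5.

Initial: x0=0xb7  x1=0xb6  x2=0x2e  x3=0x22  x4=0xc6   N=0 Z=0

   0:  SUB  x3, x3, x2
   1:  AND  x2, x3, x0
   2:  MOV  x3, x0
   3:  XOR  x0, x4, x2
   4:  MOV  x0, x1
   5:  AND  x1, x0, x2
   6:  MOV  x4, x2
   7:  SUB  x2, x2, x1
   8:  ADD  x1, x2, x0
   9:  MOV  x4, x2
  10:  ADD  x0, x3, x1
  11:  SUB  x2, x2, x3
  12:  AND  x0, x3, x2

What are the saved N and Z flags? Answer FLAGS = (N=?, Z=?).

after  0: x0=0xb7 x1=0xb6 x2=0x2e x3=0xf4 x4=0xc6  N=1 Z=0
after  1: x0=0xb7 x1=0xb6 x2=0xb4 x3=0xf4 x4=0xc6  N=1 Z=0
after  2: x0=0xb7 x1=0xb6 x2=0xb4 x3=0xb7 x4=0xc6  N=1 Z=0
after  3: x0=0x72 x1=0xb6 x2=0xb4 x3=0xb7 x4=0xc6  N=0 Z=0
after  4: x0=0xb6 x1=0xb6 x2=0xb4 x3=0xb7 x4=0xc6  N=0 Z=0
-- IRQ taken; context saved, return-PC = 5 --

FLAGS = (N=0, Z=0)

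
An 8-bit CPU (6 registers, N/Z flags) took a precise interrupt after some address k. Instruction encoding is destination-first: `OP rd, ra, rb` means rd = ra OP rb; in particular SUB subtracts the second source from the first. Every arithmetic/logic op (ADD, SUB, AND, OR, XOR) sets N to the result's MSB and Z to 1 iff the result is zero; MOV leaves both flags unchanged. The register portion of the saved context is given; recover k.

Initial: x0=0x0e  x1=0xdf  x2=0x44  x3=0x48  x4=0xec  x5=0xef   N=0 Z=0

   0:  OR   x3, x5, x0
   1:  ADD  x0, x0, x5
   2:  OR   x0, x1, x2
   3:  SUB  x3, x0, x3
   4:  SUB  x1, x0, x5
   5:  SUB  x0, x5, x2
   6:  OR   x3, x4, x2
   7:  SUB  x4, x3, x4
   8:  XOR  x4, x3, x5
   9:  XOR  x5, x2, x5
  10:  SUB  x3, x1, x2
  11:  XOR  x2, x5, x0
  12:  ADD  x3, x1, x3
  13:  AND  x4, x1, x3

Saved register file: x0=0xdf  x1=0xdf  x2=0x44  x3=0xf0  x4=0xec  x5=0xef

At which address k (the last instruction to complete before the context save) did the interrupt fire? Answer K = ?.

K = 3

after  0: x0=0x0e x1=0xdf x2=0x44 x3=0xef x4=0xec x5=0xef  N=1 Z=0
after  1: x0=0xfd x1=0xdf x2=0x44 x3=0xef x4=0xec x5=0xef  N=1 Z=0
after  2: x0=0xdf x1=0xdf x2=0x44 x3=0xef x4=0xec x5=0xef  N=1 Z=0
after  3: x0=0xdf x1=0xdf x2=0x44 x3=0xf0 x4=0xec x5=0xef  N=1 Z=0
-- IRQ taken; context saved, return-PC = 4 --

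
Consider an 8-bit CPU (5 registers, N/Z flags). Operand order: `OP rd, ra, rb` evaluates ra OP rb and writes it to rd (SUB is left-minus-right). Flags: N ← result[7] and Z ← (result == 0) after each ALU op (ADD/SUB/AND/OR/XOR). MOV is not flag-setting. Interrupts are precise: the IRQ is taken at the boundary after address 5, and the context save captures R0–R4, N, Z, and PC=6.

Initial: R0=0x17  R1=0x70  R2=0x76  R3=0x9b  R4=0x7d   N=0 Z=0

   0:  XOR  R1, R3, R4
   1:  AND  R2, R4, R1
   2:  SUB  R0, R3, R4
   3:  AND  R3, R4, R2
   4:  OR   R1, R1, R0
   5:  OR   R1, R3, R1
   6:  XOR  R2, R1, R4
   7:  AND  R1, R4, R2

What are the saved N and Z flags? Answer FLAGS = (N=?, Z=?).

FLAGS = (N=1, Z=0)

after  0: R0=0x17 R1=0xe6 R2=0x76 R3=0x9b R4=0x7d  N=1 Z=0
after  1: R0=0x17 R1=0xe6 R2=0x64 R3=0x9b R4=0x7d  N=0 Z=0
after  2: R0=0x1e R1=0xe6 R2=0x64 R3=0x9b R4=0x7d  N=0 Z=0
after  3: R0=0x1e R1=0xe6 R2=0x64 R3=0x64 R4=0x7d  N=0 Z=0
after  4: R0=0x1e R1=0xfe R2=0x64 R3=0x64 R4=0x7d  N=1 Z=0
after  5: R0=0x1e R1=0xfe R2=0x64 R3=0x64 R4=0x7d  N=1 Z=0
-- IRQ taken; context saved, return-PC = 6 --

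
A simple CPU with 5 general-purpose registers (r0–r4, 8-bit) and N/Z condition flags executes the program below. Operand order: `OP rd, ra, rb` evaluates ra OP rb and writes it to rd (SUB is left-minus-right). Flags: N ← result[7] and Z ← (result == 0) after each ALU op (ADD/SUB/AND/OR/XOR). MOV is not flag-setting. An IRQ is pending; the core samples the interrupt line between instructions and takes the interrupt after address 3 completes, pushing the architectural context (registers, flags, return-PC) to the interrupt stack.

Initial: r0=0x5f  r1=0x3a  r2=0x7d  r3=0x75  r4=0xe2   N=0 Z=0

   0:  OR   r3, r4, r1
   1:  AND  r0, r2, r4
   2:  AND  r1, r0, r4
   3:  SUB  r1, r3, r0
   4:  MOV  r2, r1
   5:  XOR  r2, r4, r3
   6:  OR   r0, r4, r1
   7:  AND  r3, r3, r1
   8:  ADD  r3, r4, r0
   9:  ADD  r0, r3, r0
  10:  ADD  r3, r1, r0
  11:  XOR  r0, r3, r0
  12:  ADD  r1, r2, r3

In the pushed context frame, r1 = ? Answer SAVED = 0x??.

after  0: r0=0x5f r1=0x3a r2=0x7d r3=0xfa r4=0xe2  N=1 Z=0
after  1: r0=0x60 r1=0x3a r2=0x7d r3=0xfa r4=0xe2  N=0 Z=0
after  2: r0=0x60 r1=0x60 r2=0x7d r3=0xfa r4=0xe2  N=0 Z=0
after  3: r0=0x60 r1=0x9a r2=0x7d r3=0xfa r4=0xe2  N=1 Z=0
-- IRQ taken; context saved, return-PC = 4 --

SAVED = 0x9a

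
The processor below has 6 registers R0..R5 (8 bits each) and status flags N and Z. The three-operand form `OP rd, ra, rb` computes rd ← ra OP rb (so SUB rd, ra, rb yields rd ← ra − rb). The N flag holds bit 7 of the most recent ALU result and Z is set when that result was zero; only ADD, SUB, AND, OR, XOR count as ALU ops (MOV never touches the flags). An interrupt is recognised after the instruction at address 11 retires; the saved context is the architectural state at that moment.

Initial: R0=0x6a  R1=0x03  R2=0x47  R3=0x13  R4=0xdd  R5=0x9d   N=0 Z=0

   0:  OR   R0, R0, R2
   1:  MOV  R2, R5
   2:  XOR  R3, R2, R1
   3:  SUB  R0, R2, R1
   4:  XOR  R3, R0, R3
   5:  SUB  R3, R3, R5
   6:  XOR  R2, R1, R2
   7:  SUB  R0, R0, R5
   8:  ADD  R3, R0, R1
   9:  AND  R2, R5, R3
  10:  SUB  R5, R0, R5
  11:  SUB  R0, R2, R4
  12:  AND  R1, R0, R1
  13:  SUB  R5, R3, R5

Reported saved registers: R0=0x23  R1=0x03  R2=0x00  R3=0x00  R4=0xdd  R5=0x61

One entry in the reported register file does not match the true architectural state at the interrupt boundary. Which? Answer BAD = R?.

after  0: R0=0x6f R1=0x03 R2=0x47 R3=0x13 R4=0xdd R5=0x9d  N=0 Z=0
after  1: R0=0x6f R1=0x03 R2=0x9d R3=0x13 R4=0xdd R5=0x9d  N=0 Z=0
after  2: R0=0x6f R1=0x03 R2=0x9d R3=0x9e R4=0xdd R5=0x9d  N=1 Z=0
after  3: R0=0x9a R1=0x03 R2=0x9d R3=0x9e R4=0xdd R5=0x9d  N=1 Z=0
after  4: R0=0x9a R1=0x03 R2=0x9d R3=0x04 R4=0xdd R5=0x9d  N=0 Z=0
after  5: R0=0x9a R1=0x03 R2=0x9d R3=0x67 R4=0xdd R5=0x9d  N=0 Z=0
after  6: R0=0x9a R1=0x03 R2=0x9e R3=0x67 R4=0xdd R5=0x9d  N=1 Z=0
after  7: R0=0xfd R1=0x03 R2=0x9e R3=0x67 R4=0xdd R5=0x9d  N=1 Z=0
after  8: R0=0xfd R1=0x03 R2=0x9e R3=0x00 R4=0xdd R5=0x9d  N=0 Z=1
after  9: R0=0xfd R1=0x03 R2=0x00 R3=0x00 R4=0xdd R5=0x9d  N=0 Z=1
after 10: R0=0xfd R1=0x03 R2=0x00 R3=0x00 R4=0xdd R5=0x60  N=0 Z=0
after 11: R0=0x23 R1=0x03 R2=0x00 R3=0x00 R4=0xdd R5=0x60  N=0 Z=0
-- IRQ taken; context saved, return-PC = 12 --
mismatch: R5: reported 0x61 vs actual 0x60

BAD = R5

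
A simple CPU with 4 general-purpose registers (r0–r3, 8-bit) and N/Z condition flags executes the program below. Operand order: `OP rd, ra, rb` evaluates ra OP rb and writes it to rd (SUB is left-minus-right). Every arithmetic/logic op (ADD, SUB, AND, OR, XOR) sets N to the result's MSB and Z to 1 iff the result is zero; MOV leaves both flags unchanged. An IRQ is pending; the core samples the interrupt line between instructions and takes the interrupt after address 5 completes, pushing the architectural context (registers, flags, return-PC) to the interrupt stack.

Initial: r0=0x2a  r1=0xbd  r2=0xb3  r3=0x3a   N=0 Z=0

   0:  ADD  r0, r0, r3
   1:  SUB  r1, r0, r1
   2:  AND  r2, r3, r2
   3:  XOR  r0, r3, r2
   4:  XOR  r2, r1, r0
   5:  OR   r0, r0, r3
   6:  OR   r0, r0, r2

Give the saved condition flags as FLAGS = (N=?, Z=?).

after  0: r0=0x64 r1=0xbd r2=0xb3 r3=0x3a  N=0 Z=0
after  1: r0=0x64 r1=0xa7 r2=0xb3 r3=0x3a  N=1 Z=0
after  2: r0=0x64 r1=0xa7 r2=0x32 r3=0x3a  N=0 Z=0
after  3: r0=0x08 r1=0xa7 r2=0x32 r3=0x3a  N=0 Z=0
after  4: r0=0x08 r1=0xa7 r2=0xaf r3=0x3a  N=1 Z=0
after  5: r0=0x3a r1=0xa7 r2=0xaf r3=0x3a  N=0 Z=0
-- IRQ taken; context saved, return-PC = 6 --

FLAGS = (N=0, Z=0)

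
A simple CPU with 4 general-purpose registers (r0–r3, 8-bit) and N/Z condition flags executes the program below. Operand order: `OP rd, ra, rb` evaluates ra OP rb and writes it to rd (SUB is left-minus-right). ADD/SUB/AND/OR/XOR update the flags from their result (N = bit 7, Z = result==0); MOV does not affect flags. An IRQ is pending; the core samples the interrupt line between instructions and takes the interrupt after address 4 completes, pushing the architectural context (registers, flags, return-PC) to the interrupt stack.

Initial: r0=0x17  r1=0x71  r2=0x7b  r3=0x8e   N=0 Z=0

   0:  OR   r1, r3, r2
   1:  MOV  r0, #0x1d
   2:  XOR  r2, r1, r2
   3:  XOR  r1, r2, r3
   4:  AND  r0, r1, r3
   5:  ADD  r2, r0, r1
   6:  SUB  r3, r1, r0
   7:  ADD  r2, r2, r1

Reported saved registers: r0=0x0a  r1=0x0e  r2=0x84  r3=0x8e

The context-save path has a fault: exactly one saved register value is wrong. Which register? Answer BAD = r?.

BAD = r1

after  0: r0=0x17 r1=0xff r2=0x7b r3=0x8e  N=1 Z=0
after  1: r0=0x1d r1=0xff r2=0x7b r3=0x8e  N=1 Z=0
after  2: r0=0x1d r1=0xff r2=0x84 r3=0x8e  N=1 Z=0
after  3: r0=0x1d r1=0x0a r2=0x84 r3=0x8e  N=0 Z=0
after  4: r0=0x0a r1=0x0a r2=0x84 r3=0x8e  N=0 Z=0
-- IRQ taken; context saved, return-PC = 5 --
mismatch: r1: reported 0x0e vs actual 0x0a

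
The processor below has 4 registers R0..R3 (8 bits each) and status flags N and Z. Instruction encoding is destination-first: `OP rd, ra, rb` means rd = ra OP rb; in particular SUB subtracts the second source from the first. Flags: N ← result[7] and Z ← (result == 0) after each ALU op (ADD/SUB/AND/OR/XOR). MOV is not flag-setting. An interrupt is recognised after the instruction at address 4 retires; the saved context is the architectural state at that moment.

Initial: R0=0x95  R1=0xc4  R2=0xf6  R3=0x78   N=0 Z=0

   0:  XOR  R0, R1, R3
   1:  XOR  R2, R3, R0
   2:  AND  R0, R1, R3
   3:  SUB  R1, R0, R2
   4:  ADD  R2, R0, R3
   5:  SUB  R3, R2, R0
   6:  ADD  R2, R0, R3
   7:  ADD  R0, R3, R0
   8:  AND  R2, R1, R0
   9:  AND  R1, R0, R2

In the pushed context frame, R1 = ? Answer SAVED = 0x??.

after  0: R0=0xbc R1=0xc4 R2=0xf6 R3=0x78  N=1 Z=0
after  1: R0=0xbc R1=0xc4 R2=0xc4 R3=0x78  N=1 Z=0
after  2: R0=0x40 R1=0xc4 R2=0xc4 R3=0x78  N=0 Z=0
after  3: R0=0x40 R1=0x7c R2=0xc4 R3=0x78  N=0 Z=0
after  4: R0=0x40 R1=0x7c R2=0xb8 R3=0x78  N=1 Z=0
-- IRQ taken; context saved, return-PC = 5 --

SAVED = 0x7c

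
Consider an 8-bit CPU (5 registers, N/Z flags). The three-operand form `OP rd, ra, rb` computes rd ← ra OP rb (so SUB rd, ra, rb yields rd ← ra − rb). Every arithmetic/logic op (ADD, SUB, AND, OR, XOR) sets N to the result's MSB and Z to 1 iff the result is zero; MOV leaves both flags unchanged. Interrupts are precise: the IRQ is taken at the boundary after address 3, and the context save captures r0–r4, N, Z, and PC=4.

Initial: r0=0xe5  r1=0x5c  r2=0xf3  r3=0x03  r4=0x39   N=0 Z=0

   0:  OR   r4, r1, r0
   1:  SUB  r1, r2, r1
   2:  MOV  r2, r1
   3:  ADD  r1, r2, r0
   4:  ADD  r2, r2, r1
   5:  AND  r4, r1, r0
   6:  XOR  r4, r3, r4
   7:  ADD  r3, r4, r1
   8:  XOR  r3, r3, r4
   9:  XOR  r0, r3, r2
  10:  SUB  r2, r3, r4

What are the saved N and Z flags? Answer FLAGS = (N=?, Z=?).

after  0: r0=0xe5 r1=0x5c r2=0xf3 r3=0x03 r4=0xfd  N=1 Z=0
after  1: r0=0xe5 r1=0x97 r2=0xf3 r3=0x03 r4=0xfd  N=1 Z=0
after  2: r0=0xe5 r1=0x97 r2=0x97 r3=0x03 r4=0xfd  N=1 Z=0
after  3: r0=0xe5 r1=0x7c r2=0x97 r3=0x03 r4=0xfd  N=0 Z=0
-- IRQ taken; context saved, return-PC = 4 --

FLAGS = (N=0, Z=0)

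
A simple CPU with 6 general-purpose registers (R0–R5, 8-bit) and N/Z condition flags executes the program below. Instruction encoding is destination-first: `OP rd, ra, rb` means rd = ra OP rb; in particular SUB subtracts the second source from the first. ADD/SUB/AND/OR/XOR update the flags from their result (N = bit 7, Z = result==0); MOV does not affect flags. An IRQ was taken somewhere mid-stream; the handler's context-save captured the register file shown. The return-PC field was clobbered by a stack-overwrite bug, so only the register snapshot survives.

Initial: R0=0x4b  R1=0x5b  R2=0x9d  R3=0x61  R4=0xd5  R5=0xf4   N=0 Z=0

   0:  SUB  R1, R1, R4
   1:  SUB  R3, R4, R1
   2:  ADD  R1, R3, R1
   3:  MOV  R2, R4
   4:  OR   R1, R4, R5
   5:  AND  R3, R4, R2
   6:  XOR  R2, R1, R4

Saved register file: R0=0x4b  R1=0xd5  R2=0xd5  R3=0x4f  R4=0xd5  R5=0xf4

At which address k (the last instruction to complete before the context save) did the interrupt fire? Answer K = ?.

after  0: R0=0x4b R1=0x86 R2=0x9d R3=0x61 R4=0xd5 R5=0xf4  N=1 Z=0
after  1: R0=0x4b R1=0x86 R2=0x9d R3=0x4f R4=0xd5 R5=0xf4  N=0 Z=0
after  2: R0=0x4b R1=0xd5 R2=0x9d R3=0x4f R4=0xd5 R5=0xf4  N=1 Z=0
after  3: R0=0x4b R1=0xd5 R2=0xd5 R3=0x4f R4=0xd5 R5=0xf4  N=1 Z=0
-- IRQ taken; context saved, return-PC = 4 --

K = 3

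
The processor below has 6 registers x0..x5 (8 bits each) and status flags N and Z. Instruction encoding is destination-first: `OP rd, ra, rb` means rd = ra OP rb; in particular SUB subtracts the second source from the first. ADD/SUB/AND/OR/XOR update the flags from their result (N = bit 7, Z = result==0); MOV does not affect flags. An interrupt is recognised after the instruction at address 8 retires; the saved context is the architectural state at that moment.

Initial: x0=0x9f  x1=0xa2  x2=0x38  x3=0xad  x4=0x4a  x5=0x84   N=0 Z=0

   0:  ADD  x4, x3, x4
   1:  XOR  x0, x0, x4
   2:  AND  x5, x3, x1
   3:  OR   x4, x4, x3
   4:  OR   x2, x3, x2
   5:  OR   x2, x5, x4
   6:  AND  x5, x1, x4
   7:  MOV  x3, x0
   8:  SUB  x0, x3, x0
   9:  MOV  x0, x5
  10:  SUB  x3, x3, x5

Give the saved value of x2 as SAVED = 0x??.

after  0: x0=0x9f x1=0xa2 x2=0x38 x3=0xad x4=0xf7 x5=0x84  N=1 Z=0
after  1: x0=0x68 x1=0xa2 x2=0x38 x3=0xad x4=0xf7 x5=0x84  N=0 Z=0
after  2: x0=0x68 x1=0xa2 x2=0x38 x3=0xad x4=0xf7 x5=0xa0  N=1 Z=0
after  3: x0=0x68 x1=0xa2 x2=0x38 x3=0xad x4=0xff x5=0xa0  N=1 Z=0
after  4: x0=0x68 x1=0xa2 x2=0xbd x3=0xad x4=0xff x5=0xa0  N=1 Z=0
after  5: x0=0x68 x1=0xa2 x2=0xff x3=0xad x4=0xff x5=0xa0  N=1 Z=0
after  6: x0=0x68 x1=0xa2 x2=0xff x3=0xad x4=0xff x5=0xa2  N=1 Z=0
after  7: x0=0x68 x1=0xa2 x2=0xff x3=0x68 x4=0xff x5=0xa2  N=1 Z=0
after  8: x0=0x00 x1=0xa2 x2=0xff x3=0x68 x4=0xff x5=0xa2  N=0 Z=1
-- IRQ taken; context saved, return-PC = 9 --

SAVED = 0xff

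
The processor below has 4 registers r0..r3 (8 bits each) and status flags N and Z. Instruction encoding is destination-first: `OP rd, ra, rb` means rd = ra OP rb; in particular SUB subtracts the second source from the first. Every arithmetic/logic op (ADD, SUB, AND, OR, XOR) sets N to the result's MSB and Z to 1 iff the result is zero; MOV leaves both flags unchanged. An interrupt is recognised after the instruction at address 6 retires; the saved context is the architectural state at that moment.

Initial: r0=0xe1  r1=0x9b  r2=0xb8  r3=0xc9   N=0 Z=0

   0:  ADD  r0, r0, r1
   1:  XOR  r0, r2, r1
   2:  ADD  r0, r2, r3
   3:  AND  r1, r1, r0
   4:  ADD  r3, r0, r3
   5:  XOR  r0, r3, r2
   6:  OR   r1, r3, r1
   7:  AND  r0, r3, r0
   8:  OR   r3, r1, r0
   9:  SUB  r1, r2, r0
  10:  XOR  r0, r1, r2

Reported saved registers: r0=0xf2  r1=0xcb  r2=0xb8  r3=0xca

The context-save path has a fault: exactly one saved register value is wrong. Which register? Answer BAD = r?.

after  0: r0=0x7c r1=0x9b r2=0xb8 r3=0xc9  N=0 Z=0
after  1: r0=0x23 r1=0x9b r2=0xb8 r3=0xc9  N=0 Z=0
after  2: r0=0x81 r1=0x9b r2=0xb8 r3=0xc9  N=1 Z=0
after  3: r0=0x81 r1=0x81 r2=0xb8 r3=0xc9  N=1 Z=0
after  4: r0=0x81 r1=0x81 r2=0xb8 r3=0x4a  N=0 Z=0
after  5: r0=0xf2 r1=0x81 r2=0xb8 r3=0x4a  N=1 Z=0
after  6: r0=0xf2 r1=0xcb r2=0xb8 r3=0x4a  N=1 Z=0
-- IRQ taken; context saved, return-PC = 7 --
mismatch: r3: reported 0xca vs actual 0x4a

BAD = r3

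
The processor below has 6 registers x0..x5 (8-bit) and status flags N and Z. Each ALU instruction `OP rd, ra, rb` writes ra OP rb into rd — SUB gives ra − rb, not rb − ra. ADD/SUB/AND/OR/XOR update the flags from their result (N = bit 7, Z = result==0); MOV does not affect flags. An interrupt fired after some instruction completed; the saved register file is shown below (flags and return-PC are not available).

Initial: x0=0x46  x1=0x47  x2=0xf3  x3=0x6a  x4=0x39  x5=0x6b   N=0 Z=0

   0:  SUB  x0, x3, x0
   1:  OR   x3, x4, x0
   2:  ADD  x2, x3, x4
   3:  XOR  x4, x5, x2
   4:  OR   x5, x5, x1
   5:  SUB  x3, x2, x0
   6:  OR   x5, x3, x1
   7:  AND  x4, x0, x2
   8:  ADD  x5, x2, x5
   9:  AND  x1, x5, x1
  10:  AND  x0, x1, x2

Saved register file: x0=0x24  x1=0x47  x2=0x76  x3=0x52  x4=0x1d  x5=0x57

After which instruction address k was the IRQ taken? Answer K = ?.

after  0: x0=0x24 x1=0x47 x2=0xf3 x3=0x6a x4=0x39 x5=0x6b  N=0 Z=0
after  1: x0=0x24 x1=0x47 x2=0xf3 x3=0x3d x4=0x39 x5=0x6b  N=0 Z=0
after  2: x0=0x24 x1=0x47 x2=0x76 x3=0x3d x4=0x39 x5=0x6b  N=0 Z=0
after  3: x0=0x24 x1=0x47 x2=0x76 x3=0x3d x4=0x1d x5=0x6b  N=0 Z=0
after  4: x0=0x24 x1=0x47 x2=0x76 x3=0x3d x4=0x1d x5=0x6f  N=0 Z=0
after  5: x0=0x24 x1=0x47 x2=0x76 x3=0x52 x4=0x1d x5=0x6f  N=0 Z=0
after  6: x0=0x24 x1=0x47 x2=0x76 x3=0x52 x4=0x1d x5=0x57  N=0 Z=0
-- IRQ taken; context saved, return-PC = 7 --

K = 6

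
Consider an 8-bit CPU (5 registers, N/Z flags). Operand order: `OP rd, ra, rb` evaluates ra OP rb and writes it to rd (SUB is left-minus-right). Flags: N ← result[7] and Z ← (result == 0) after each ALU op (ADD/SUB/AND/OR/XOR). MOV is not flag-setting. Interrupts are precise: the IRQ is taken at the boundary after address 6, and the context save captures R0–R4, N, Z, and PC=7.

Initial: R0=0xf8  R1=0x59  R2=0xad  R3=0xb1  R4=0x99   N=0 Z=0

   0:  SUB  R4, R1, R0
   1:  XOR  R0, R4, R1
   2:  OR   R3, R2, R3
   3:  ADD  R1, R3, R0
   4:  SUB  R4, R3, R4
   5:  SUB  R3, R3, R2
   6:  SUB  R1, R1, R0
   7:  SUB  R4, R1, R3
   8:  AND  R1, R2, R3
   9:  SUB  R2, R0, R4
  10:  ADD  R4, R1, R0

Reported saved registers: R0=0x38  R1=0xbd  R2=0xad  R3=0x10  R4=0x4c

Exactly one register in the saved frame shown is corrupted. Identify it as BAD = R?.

BAD = R4

after  0: R0=0xf8 R1=0x59 R2=0xad R3=0xb1 R4=0x61  N=0 Z=0
after  1: R0=0x38 R1=0x59 R2=0xad R3=0xb1 R4=0x61  N=0 Z=0
after  2: R0=0x38 R1=0x59 R2=0xad R3=0xbd R4=0x61  N=1 Z=0
after  3: R0=0x38 R1=0xf5 R2=0xad R3=0xbd R4=0x61  N=1 Z=0
after  4: R0=0x38 R1=0xf5 R2=0xad R3=0xbd R4=0x5c  N=0 Z=0
after  5: R0=0x38 R1=0xf5 R2=0xad R3=0x10 R4=0x5c  N=0 Z=0
after  6: R0=0x38 R1=0xbd R2=0xad R3=0x10 R4=0x5c  N=1 Z=0
-- IRQ taken; context saved, return-PC = 7 --
mismatch: R4: reported 0x4c vs actual 0x5c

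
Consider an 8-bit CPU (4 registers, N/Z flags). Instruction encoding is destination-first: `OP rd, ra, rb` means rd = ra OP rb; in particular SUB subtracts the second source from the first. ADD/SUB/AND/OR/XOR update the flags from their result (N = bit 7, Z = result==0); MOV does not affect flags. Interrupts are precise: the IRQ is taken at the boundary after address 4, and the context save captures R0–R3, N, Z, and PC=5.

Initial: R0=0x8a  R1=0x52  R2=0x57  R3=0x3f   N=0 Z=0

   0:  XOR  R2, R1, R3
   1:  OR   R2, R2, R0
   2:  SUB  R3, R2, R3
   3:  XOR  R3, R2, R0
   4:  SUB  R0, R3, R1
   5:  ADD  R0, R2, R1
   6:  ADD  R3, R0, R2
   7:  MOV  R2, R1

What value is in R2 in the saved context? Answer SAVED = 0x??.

after  0: R0=0x8a R1=0x52 R2=0x6d R3=0x3f  N=0 Z=0
after  1: R0=0x8a R1=0x52 R2=0xef R3=0x3f  N=1 Z=0
after  2: R0=0x8a R1=0x52 R2=0xef R3=0xb0  N=1 Z=0
after  3: R0=0x8a R1=0x52 R2=0xef R3=0x65  N=0 Z=0
after  4: R0=0x13 R1=0x52 R2=0xef R3=0x65  N=0 Z=0
-- IRQ taken; context saved, return-PC = 5 --

SAVED = 0xef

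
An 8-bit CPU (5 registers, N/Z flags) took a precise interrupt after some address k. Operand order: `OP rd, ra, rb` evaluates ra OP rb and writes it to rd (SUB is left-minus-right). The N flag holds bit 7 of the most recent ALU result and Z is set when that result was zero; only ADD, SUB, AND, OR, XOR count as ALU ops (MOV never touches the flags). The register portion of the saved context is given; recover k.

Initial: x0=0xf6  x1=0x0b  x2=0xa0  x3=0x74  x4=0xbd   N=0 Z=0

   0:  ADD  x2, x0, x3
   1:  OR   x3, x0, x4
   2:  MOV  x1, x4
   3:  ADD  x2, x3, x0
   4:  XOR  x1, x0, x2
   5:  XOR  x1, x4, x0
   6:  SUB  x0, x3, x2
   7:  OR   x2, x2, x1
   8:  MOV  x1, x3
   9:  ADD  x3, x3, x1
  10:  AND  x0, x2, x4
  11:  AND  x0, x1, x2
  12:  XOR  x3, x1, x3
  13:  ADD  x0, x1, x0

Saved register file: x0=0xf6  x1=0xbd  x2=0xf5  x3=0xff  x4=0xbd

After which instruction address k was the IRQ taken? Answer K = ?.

K = 3

after  0: x0=0xf6 x1=0x0b x2=0x6a x3=0x74 x4=0xbd  N=0 Z=0
after  1: x0=0xf6 x1=0x0b x2=0x6a x3=0xff x4=0xbd  N=1 Z=0
after  2: x0=0xf6 x1=0xbd x2=0x6a x3=0xff x4=0xbd  N=1 Z=0
after  3: x0=0xf6 x1=0xbd x2=0xf5 x3=0xff x4=0xbd  N=1 Z=0
-- IRQ taken; context saved, return-PC = 4 --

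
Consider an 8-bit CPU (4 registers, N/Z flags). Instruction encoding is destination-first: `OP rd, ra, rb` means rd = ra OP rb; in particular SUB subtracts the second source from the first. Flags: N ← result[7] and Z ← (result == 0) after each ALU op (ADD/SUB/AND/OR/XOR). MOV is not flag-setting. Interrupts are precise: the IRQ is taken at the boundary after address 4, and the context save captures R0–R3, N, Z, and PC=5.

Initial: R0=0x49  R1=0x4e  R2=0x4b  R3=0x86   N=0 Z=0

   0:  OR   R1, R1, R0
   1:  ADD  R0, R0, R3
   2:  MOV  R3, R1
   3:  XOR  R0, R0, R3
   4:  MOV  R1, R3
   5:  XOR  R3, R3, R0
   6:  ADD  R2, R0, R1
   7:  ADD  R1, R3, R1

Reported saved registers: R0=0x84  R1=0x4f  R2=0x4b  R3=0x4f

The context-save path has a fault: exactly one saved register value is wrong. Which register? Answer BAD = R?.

BAD = R0

after  0: R0=0x49 R1=0x4f R2=0x4b R3=0x86  N=0 Z=0
after  1: R0=0xcf R1=0x4f R2=0x4b R3=0x86  N=1 Z=0
after  2: R0=0xcf R1=0x4f R2=0x4b R3=0x4f  N=1 Z=0
after  3: R0=0x80 R1=0x4f R2=0x4b R3=0x4f  N=1 Z=0
after  4: R0=0x80 R1=0x4f R2=0x4b R3=0x4f  N=1 Z=0
-- IRQ taken; context saved, return-PC = 5 --
mismatch: R0: reported 0x84 vs actual 0x80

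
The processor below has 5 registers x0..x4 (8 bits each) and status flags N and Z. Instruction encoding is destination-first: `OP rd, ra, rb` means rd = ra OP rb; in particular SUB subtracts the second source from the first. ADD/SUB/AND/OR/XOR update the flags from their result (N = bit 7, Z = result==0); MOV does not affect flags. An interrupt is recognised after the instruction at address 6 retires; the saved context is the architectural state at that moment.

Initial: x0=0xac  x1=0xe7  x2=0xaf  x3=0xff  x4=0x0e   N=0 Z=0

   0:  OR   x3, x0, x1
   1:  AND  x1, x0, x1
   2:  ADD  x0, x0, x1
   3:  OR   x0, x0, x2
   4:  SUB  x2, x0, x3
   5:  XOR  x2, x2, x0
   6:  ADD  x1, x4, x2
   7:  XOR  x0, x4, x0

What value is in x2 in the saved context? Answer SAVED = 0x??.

after  0: x0=0xac x1=0xe7 x2=0xaf x3=0xef x4=0x0e  N=1 Z=0
after  1: x0=0xac x1=0xa4 x2=0xaf x3=0xef x4=0x0e  N=1 Z=0
after  2: x0=0x50 x1=0xa4 x2=0xaf x3=0xef x4=0x0e  N=0 Z=0
after  3: x0=0xff x1=0xa4 x2=0xaf x3=0xef x4=0x0e  N=1 Z=0
after  4: x0=0xff x1=0xa4 x2=0x10 x3=0xef x4=0x0e  N=0 Z=0
after  5: x0=0xff x1=0xa4 x2=0xef x3=0xef x4=0x0e  N=1 Z=0
after  6: x0=0xff x1=0xfd x2=0xef x3=0xef x4=0x0e  N=1 Z=0
-- IRQ taken; context saved, return-PC = 7 --

SAVED = 0xef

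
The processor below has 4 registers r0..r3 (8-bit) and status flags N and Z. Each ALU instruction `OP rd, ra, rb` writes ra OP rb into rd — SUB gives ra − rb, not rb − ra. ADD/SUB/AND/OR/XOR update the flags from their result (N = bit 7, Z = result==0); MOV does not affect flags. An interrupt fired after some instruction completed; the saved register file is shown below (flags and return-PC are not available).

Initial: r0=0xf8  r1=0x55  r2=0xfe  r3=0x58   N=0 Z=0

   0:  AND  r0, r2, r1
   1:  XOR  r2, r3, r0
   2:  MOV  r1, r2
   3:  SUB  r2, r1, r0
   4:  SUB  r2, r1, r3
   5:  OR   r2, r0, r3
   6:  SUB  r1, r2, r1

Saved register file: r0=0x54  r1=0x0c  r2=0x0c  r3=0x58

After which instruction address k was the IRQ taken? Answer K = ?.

after  0: r0=0x54 r1=0x55 r2=0xfe r3=0x58  N=0 Z=0
after  1: r0=0x54 r1=0x55 r2=0x0c r3=0x58  N=0 Z=0
after  2: r0=0x54 r1=0x0c r2=0x0c r3=0x58  N=0 Z=0
-- IRQ taken; context saved, return-PC = 3 --

K = 2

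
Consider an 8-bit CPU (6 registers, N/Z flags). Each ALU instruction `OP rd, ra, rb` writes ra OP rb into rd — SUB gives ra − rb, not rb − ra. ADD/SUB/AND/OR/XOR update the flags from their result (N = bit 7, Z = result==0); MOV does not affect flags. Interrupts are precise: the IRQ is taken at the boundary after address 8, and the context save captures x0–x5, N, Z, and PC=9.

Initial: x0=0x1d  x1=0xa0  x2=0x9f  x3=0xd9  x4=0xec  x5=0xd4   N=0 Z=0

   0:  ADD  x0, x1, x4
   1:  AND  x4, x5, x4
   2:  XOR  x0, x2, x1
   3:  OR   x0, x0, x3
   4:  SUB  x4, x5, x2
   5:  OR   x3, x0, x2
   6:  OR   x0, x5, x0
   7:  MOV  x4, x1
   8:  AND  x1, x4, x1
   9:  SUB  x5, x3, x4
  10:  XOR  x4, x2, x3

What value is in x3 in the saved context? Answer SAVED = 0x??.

SAVED = 0xff

after  0: x0=0x8c x1=0xa0 x2=0x9f x3=0xd9 x4=0xec x5=0xd4  N=1 Z=0
after  1: x0=0x8c x1=0xa0 x2=0x9f x3=0xd9 x4=0xc4 x5=0xd4  N=1 Z=0
after  2: x0=0x3f x1=0xa0 x2=0x9f x3=0xd9 x4=0xc4 x5=0xd4  N=0 Z=0
after  3: x0=0xff x1=0xa0 x2=0x9f x3=0xd9 x4=0xc4 x5=0xd4  N=1 Z=0
after  4: x0=0xff x1=0xa0 x2=0x9f x3=0xd9 x4=0x35 x5=0xd4  N=0 Z=0
after  5: x0=0xff x1=0xa0 x2=0x9f x3=0xff x4=0x35 x5=0xd4  N=1 Z=0
after  6: x0=0xff x1=0xa0 x2=0x9f x3=0xff x4=0x35 x5=0xd4  N=1 Z=0
after  7: x0=0xff x1=0xa0 x2=0x9f x3=0xff x4=0xa0 x5=0xd4  N=1 Z=0
after  8: x0=0xff x1=0xa0 x2=0x9f x3=0xff x4=0xa0 x5=0xd4  N=1 Z=0
-- IRQ taken; context saved, return-PC = 9 --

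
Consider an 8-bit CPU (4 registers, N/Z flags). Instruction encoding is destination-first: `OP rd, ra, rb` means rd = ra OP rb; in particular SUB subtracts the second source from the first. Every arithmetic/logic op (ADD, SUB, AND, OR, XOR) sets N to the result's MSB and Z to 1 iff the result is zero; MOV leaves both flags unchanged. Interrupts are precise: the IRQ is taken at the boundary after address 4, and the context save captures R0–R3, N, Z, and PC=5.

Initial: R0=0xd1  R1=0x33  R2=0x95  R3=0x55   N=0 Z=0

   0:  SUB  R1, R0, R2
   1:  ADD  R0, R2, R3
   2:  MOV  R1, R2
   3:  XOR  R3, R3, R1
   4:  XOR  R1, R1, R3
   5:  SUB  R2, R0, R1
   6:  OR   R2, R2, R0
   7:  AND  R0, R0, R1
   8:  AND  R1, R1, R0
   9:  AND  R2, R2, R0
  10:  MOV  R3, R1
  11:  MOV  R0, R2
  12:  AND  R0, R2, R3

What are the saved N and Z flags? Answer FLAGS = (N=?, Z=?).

FLAGS = (N=0, Z=0)

after  0: R0=0xd1 R1=0x3c R2=0x95 R3=0x55  N=0 Z=0
after  1: R0=0xea R1=0x3c R2=0x95 R3=0x55  N=1 Z=0
after  2: R0=0xea R1=0x95 R2=0x95 R3=0x55  N=1 Z=0
after  3: R0=0xea R1=0x95 R2=0x95 R3=0xc0  N=1 Z=0
after  4: R0=0xea R1=0x55 R2=0x95 R3=0xc0  N=0 Z=0
-- IRQ taken; context saved, return-PC = 5 --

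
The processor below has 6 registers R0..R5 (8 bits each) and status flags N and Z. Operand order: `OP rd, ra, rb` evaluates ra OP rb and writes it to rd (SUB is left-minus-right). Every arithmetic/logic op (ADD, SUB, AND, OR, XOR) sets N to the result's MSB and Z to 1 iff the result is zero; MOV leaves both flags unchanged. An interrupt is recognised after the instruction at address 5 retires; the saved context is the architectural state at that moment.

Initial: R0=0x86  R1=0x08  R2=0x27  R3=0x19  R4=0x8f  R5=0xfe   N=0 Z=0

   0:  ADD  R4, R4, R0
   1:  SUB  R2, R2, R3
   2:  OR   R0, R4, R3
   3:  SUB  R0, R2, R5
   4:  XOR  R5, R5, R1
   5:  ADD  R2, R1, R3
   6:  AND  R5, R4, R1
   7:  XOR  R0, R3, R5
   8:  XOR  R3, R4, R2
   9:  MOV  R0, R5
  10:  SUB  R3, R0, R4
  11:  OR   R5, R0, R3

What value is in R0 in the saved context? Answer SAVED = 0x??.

after  0: R0=0x86 R1=0x08 R2=0x27 R3=0x19 R4=0x15 R5=0xfe  N=0 Z=0
after  1: R0=0x86 R1=0x08 R2=0x0e R3=0x19 R4=0x15 R5=0xfe  N=0 Z=0
after  2: R0=0x1d R1=0x08 R2=0x0e R3=0x19 R4=0x15 R5=0xfe  N=0 Z=0
after  3: R0=0x10 R1=0x08 R2=0x0e R3=0x19 R4=0x15 R5=0xfe  N=0 Z=0
after  4: R0=0x10 R1=0x08 R2=0x0e R3=0x19 R4=0x15 R5=0xf6  N=1 Z=0
after  5: R0=0x10 R1=0x08 R2=0x21 R3=0x19 R4=0x15 R5=0xf6  N=0 Z=0
-- IRQ taken; context saved, return-PC = 6 --

SAVED = 0x10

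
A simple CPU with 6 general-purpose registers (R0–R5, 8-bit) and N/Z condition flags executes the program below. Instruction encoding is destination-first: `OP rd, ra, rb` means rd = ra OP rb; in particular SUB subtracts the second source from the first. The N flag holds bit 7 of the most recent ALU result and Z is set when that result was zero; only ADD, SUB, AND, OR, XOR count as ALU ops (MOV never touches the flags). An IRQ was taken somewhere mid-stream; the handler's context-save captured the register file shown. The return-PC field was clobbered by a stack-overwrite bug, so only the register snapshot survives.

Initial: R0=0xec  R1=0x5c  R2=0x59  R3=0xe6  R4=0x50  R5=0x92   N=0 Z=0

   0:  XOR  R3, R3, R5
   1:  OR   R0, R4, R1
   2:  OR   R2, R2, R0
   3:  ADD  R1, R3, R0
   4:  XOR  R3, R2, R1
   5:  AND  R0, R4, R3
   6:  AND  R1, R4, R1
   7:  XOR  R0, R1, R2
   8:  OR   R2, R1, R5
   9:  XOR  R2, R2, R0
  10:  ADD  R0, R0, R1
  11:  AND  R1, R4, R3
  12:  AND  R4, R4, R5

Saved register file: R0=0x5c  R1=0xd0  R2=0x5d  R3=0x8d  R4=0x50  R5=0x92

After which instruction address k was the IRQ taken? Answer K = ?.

K = 4

after  0: R0=0xec R1=0x5c R2=0x59 R3=0x74 R4=0x50 R5=0x92  N=0 Z=0
after  1: R0=0x5c R1=0x5c R2=0x59 R3=0x74 R4=0x50 R5=0x92  N=0 Z=0
after  2: R0=0x5c R1=0x5c R2=0x5d R3=0x74 R4=0x50 R5=0x92  N=0 Z=0
after  3: R0=0x5c R1=0xd0 R2=0x5d R3=0x74 R4=0x50 R5=0x92  N=1 Z=0
after  4: R0=0x5c R1=0xd0 R2=0x5d R3=0x8d R4=0x50 R5=0x92  N=1 Z=0
-- IRQ taken; context saved, return-PC = 5 --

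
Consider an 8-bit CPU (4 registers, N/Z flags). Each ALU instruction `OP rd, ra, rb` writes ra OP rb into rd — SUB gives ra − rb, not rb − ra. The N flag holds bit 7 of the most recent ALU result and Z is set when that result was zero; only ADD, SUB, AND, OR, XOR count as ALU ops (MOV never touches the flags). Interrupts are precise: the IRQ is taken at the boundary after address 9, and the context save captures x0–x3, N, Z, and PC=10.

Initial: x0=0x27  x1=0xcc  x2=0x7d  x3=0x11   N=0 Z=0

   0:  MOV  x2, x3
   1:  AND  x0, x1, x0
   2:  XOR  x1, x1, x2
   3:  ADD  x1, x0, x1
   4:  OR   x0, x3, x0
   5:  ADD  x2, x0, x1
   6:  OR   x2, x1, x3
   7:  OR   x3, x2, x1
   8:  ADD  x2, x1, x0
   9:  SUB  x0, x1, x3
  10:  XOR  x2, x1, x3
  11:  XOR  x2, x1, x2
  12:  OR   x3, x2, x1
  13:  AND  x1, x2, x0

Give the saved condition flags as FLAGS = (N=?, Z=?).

after  0: x0=0x27 x1=0xcc x2=0x11 x3=0x11  N=0 Z=0
after  1: x0=0x04 x1=0xcc x2=0x11 x3=0x11  N=0 Z=0
after  2: x0=0x04 x1=0xdd x2=0x11 x3=0x11  N=1 Z=0
after  3: x0=0x04 x1=0xe1 x2=0x11 x3=0x11  N=1 Z=0
after  4: x0=0x15 x1=0xe1 x2=0x11 x3=0x11  N=0 Z=0
after  5: x0=0x15 x1=0xe1 x2=0xf6 x3=0x11  N=1 Z=0
after  6: x0=0x15 x1=0xe1 x2=0xf1 x3=0x11  N=1 Z=0
after  7: x0=0x15 x1=0xe1 x2=0xf1 x3=0xf1  N=1 Z=0
after  8: x0=0x15 x1=0xe1 x2=0xf6 x3=0xf1  N=1 Z=0
after  9: x0=0xf0 x1=0xe1 x2=0xf6 x3=0xf1  N=1 Z=0
-- IRQ taken; context saved, return-PC = 10 --

FLAGS = (N=1, Z=0)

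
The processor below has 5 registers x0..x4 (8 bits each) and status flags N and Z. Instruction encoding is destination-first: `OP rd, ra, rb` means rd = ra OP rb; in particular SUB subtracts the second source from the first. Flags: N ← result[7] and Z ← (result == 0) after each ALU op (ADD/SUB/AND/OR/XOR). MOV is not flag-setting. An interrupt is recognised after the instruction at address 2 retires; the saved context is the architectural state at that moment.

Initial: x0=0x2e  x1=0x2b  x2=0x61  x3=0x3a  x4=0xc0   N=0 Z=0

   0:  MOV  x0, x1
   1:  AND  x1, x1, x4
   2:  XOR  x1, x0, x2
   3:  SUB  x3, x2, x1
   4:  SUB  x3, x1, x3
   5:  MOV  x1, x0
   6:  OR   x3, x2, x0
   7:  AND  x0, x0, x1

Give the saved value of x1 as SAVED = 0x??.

SAVED = 0x4a

after  0: x0=0x2b x1=0x2b x2=0x61 x3=0x3a x4=0xc0  N=0 Z=0
after  1: x0=0x2b x1=0x00 x2=0x61 x3=0x3a x4=0xc0  N=0 Z=1
after  2: x0=0x2b x1=0x4a x2=0x61 x3=0x3a x4=0xc0  N=0 Z=0
-- IRQ taken; context saved, return-PC = 3 --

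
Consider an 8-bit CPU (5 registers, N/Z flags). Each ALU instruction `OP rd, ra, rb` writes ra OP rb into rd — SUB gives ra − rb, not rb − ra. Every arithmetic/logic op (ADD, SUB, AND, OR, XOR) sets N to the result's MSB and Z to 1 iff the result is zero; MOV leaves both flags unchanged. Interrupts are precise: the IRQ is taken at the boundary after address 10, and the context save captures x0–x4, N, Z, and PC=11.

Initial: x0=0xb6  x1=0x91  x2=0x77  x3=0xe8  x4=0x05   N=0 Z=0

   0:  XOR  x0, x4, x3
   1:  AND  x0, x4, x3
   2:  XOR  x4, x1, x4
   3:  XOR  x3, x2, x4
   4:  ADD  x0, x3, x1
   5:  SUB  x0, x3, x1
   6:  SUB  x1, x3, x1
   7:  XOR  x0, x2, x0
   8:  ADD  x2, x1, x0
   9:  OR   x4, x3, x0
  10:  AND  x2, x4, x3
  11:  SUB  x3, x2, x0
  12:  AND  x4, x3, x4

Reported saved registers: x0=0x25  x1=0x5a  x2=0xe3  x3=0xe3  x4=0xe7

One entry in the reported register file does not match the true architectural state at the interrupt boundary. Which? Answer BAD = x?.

BAD = x1

after  0: x0=0xed x1=0x91 x2=0x77 x3=0xe8 x4=0x05  N=1 Z=0
after  1: x0=0x00 x1=0x91 x2=0x77 x3=0xe8 x4=0x05  N=0 Z=1
after  2: x0=0x00 x1=0x91 x2=0x77 x3=0xe8 x4=0x94  N=1 Z=0
after  3: x0=0x00 x1=0x91 x2=0x77 x3=0xe3 x4=0x94  N=1 Z=0
after  4: x0=0x74 x1=0x91 x2=0x77 x3=0xe3 x4=0x94  N=0 Z=0
after  5: x0=0x52 x1=0x91 x2=0x77 x3=0xe3 x4=0x94  N=0 Z=0
after  6: x0=0x52 x1=0x52 x2=0x77 x3=0xe3 x4=0x94  N=0 Z=0
after  7: x0=0x25 x1=0x52 x2=0x77 x3=0xe3 x4=0x94  N=0 Z=0
after  8: x0=0x25 x1=0x52 x2=0x77 x3=0xe3 x4=0x94  N=0 Z=0
after  9: x0=0x25 x1=0x52 x2=0x77 x3=0xe3 x4=0xe7  N=1 Z=0
after 10: x0=0x25 x1=0x52 x2=0xe3 x3=0xe3 x4=0xe7  N=1 Z=0
-- IRQ taken; context saved, return-PC = 11 --
mismatch: x1: reported 0x5a vs actual 0x52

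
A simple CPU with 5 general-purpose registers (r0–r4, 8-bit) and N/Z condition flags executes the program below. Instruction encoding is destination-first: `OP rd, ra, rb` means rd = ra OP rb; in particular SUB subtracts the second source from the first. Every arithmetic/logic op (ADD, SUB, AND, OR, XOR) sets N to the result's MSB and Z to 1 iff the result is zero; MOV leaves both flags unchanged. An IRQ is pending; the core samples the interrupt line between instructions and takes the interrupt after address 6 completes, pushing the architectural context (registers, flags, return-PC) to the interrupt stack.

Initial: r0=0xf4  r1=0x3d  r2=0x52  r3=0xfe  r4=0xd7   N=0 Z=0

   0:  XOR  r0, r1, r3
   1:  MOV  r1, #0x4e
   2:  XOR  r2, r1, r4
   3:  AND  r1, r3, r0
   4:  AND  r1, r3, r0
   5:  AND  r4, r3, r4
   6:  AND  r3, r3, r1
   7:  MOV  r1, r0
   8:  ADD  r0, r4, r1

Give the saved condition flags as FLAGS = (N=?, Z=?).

FLAGS = (N=1, Z=0)

after  0: r0=0xc3 r1=0x3d r2=0x52 r3=0xfe r4=0xd7  N=1 Z=0
after  1: r0=0xc3 r1=0x4e r2=0x52 r3=0xfe r4=0xd7  N=1 Z=0
after  2: r0=0xc3 r1=0x4e r2=0x99 r3=0xfe r4=0xd7  N=1 Z=0
after  3: r0=0xc3 r1=0xc2 r2=0x99 r3=0xfe r4=0xd7  N=1 Z=0
after  4: r0=0xc3 r1=0xc2 r2=0x99 r3=0xfe r4=0xd7  N=1 Z=0
after  5: r0=0xc3 r1=0xc2 r2=0x99 r3=0xfe r4=0xd6  N=1 Z=0
after  6: r0=0xc3 r1=0xc2 r2=0x99 r3=0xc2 r4=0xd6  N=1 Z=0
-- IRQ taken; context saved, return-PC = 7 --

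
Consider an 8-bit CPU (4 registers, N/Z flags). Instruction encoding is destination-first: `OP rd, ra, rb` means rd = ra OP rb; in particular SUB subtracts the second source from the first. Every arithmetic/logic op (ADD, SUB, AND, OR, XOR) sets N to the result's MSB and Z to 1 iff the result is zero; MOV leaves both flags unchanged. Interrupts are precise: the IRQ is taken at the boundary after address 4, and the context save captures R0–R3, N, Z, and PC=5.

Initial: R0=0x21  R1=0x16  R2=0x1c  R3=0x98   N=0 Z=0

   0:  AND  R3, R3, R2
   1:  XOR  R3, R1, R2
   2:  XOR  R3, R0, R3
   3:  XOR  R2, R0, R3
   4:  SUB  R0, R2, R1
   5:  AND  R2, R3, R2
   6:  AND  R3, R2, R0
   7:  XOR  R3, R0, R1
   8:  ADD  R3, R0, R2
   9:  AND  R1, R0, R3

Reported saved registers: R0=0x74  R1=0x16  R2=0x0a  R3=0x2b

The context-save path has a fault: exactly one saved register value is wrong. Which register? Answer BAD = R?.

BAD = R0

after  0: R0=0x21 R1=0x16 R2=0x1c R3=0x18  N=0 Z=0
after  1: R0=0x21 R1=0x16 R2=0x1c R3=0x0a  N=0 Z=0
after  2: R0=0x21 R1=0x16 R2=0x1c R3=0x2b  N=0 Z=0
after  3: R0=0x21 R1=0x16 R2=0x0a R3=0x2b  N=0 Z=0
after  4: R0=0xf4 R1=0x16 R2=0x0a R3=0x2b  N=1 Z=0
-- IRQ taken; context saved, return-PC = 5 --
mismatch: R0: reported 0x74 vs actual 0xf4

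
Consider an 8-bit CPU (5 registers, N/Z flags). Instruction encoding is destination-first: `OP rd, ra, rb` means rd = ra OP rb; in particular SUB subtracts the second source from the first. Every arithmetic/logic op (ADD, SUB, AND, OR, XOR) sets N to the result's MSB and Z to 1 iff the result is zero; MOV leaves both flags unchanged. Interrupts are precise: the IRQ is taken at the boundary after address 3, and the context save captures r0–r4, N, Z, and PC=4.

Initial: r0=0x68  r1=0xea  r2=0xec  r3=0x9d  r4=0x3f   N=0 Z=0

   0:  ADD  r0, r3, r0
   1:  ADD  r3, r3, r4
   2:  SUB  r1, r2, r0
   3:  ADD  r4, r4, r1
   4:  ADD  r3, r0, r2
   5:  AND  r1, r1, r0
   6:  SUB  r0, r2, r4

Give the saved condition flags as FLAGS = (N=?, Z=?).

after  0: r0=0x05 r1=0xea r2=0xec r3=0x9d r4=0x3f  N=0 Z=0
after  1: r0=0x05 r1=0xea r2=0xec r3=0xdc r4=0x3f  N=1 Z=0
after  2: r0=0x05 r1=0xe7 r2=0xec r3=0xdc r4=0x3f  N=1 Z=0
after  3: r0=0x05 r1=0xe7 r2=0xec r3=0xdc r4=0x26  N=0 Z=0
-- IRQ taken; context saved, return-PC = 4 --

FLAGS = (N=0, Z=0)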